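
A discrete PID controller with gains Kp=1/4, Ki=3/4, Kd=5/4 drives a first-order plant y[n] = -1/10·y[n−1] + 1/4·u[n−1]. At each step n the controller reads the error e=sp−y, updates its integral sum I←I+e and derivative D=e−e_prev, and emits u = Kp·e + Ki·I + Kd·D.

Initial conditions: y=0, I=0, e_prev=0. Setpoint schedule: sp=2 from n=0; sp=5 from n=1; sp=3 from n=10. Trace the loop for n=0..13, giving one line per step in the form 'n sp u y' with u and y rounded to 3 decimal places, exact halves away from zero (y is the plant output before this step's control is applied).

0 2 4.500 0.000
1 5 7.719 1.125
2 5 6.724 1.817
3 5 10.692 1.499
4 5 10.616 2.523
5 5 14.026 2.402
6 5 13.878 3.266
7 5 16.537 3.143
8 5 16.252 3.820
9 5 18.296 3.681
10 3 13.431 4.206
11 3 18.537 2.937
12 3 13.840 4.341
13 3 17.547 3.026

(exact arithmetic carried between steps; '≈' marks a value shown rounded to 6 d.p. or computed from one; I and e_prev carry over from the previous line; the table rounds u and y to 3 d.p., halves away from zero)
n=0: y=0, sp=2, e=sp−y=2; I=2, D=e−e_prev=2; u=1/4·2+3/4·2+5/4·2=4.5; next y=-1/10·0+1/4·4.5=1.125
n=1: y=1.125, sp=5, e=sp−y=3.875; I=5.875, D=e−e_prev=1.875; u=1/4·3.875+3/4·5.875+5/4·1.875=7.71875; next y=-1/10·1.125+1/4·7.71875≈1.817188
n=2: y≈1.817188, sp=5, e=sp−y≈3.182813; I≈9.057813, D=e−e_prev≈-0.692188; u=1/4·3.182813+3/4·9.057813+5/4·(-0.692188)≈6.723828; next y=-1/10·1.817188+1/4·6.723828≈1.499238
n=3: y≈1.499238, sp=5, e=sp−y≈3.500762; I≈12.558574, D=e−e_prev≈0.317949; u=1/4·3.500762+3/4·12.558574+5/4·0.317949≈10.691558; next y=-1/10·1.499238+1/4·10.691558≈2.522966
n=4: y≈2.522966, sp=5, e=sp−y≈2.477034; I≈15.035609, D=e−e_prev≈-1.023727; u=1/4·2.477034+3/4·15.035609+5/4·(-1.023727)≈10.616306; next y=-1/10·2.522966+1/4·10.616306≈2.401780
n=5: y≈2.401780, sp=5, e=sp−y≈2.598220; I≈17.633829, D=e−e_prev≈0.121186; u=1/4·2.598220+3/4·17.633829+5/4·0.121186≈14.026409; next y=-1/10·2.401780+1/4·14.026409≈3.266424
n=6: y≈3.266424, sp=5, e=sp−y≈1.733576; I≈19.367405, D=e−e_prev≈-0.864644; u=1/4·1.733576+3/4·19.367405+5/4·(-0.864644)≈13.878142; next y=-1/10·3.266424+1/4·13.878142≈3.142893
n=7: y≈3.142893, sp=5, e=sp−y≈1.857107; I≈21.224511, D=e−e_prev≈0.123531; u=1/4·1.857107+3/4·21.224511+5/4·0.123531≈16.537074; next y=-1/10·3.142893+1/4·16.537074≈3.819979
n=8: y≈3.819979, sp=5, e=sp−y≈1.180021; I≈22.404532, D=e−e_prev≈-0.677086; u=1/4·1.180021+3/4·22.404532+5/4·(-0.677086)≈16.252047; next y=-1/10·3.819979+1/4·16.252047≈3.681014
n=9: y≈3.681014, sp=5, e=sp−y≈1.318986; I≈23.723518, D=e−e_prev≈0.138965; u=1/4·1.318986+3/4·23.723518+5/4·0.138965≈18.296092; next y=-1/10·3.681014+1/4·18.296092≈4.205922
n=10: y≈4.205922, sp=3, e=sp−y≈-1.205922; I≈22.517597, D=e−e_prev≈-2.524908; u=1/4·(-1.205922)+3/4·22.517597+5/4·(-2.524908)≈13.430582; next y=-1/10·4.205922+1/4·13.430582≈2.937053
n=11: y≈2.937053, sp=3, e=sp−y≈0.062947; I≈22.580543, D=e−e_prev≈1.268868; u=1/4·0.062947+3/4·22.580543+5/4·1.268868≈18.537230; next y=-1/10·2.937053+1/4·18.537230≈4.340602
n=12: y≈4.340602, sp=3, e=sp−y≈-1.340602; I≈21.239941, D=e−e_prev≈-1.403549; u=1/4·(-1.340602)+3/4·21.239941+5/4·(-1.403549)≈13.840370; next y=-1/10·4.340602+1/4·13.840370≈3.026032
n=13: y≈3.026032, sp=3, e=sp−y≈-0.026032; I≈21.213909, D=e−e_prev≈1.314570; u=1/4·(-0.026032)+3/4·21.213909+5/4·1.314570≈17.547136; next y=-1/10·3.026032+1/4·17.547136≈4.084181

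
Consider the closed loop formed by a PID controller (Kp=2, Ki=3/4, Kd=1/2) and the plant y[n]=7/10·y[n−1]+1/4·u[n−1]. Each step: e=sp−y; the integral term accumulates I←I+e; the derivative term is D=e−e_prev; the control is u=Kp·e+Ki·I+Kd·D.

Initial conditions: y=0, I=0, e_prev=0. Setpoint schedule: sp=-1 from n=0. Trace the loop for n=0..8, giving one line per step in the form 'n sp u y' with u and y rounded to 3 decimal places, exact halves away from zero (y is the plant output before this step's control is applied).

0 -1 -3.250 0.000
1 -1 -0.859 -0.813
2 -1 -1.500 -0.784
3 -1 -1.193 -0.924
4 -1 -1.252 -0.945
5 -1 -1.208 -0.974
6 -1 -1.210 -0.984
7 -1 -1.203 -0.991
8 -1 -1.202 -0.995

(exact arithmetic carried between steps; '≈' marks a value shown rounded to 6 d.p. or computed from one; I and e_prev carry over from the previous line; the table rounds u and y to 3 d.p., halves away from zero)
n=0: y=0, sp=-1, e=sp−y=-1; I=-1, D=e−e_prev=-1; u=2·(-1)+3/4·(-1)+1/2·(-1)=-3.25; next y=7/10·0+1/4·(-3.25)=-0.8125
n=1: y=-0.8125, sp=-1, e=sp−y=-0.1875; I=-1.1875, D=e−e_prev=0.8125; u=2·(-0.1875)+3/4·(-1.1875)+1/2·0.8125=-0.859375; next y=7/10·(-0.8125)+1/4·(-0.859375)≈-0.783594
n=2: y≈-0.783594, sp=-1, e=sp−y≈-0.216406; I≈-1.403906, D=e−e_prev≈-0.028906; u=2·(-0.216406)+3/4·(-1.403906)+1/2·(-0.028906)≈-1.500195; next y=7/10·(-0.783594)+1/4·(-1.500195)≈-0.923564
n=3: y≈-0.923564, sp=-1, e=sp−y≈-0.076436; I≈-1.480342, D=e−e_prev≈0.139971; u=2·(-0.076436)+3/4·(-1.480342)+1/2·0.139971≈-1.193142; next y=7/10·(-0.923564)+1/4·(-1.193142)≈-0.944781
n=4: y≈-0.944781, sp=-1, e=sp−y≈-0.055219; I≈-1.535561, D=e−e_prev≈0.021216; u=2·(-0.055219)+3/4·(-1.535561)+1/2·0.021216≈-1.251501; next y=7/10·(-0.944781)+1/4·(-1.251501)≈-0.974222
n=5: y≈-0.974222, sp=-1, e=sp−y≈-0.025778; I≈-1.561339, D=e−e_prev≈0.029441; u=2·(-0.025778)+3/4·(-1.561339)+1/2·0.029441≈-1.207840; next y=7/10·(-0.974222)+1/4·(-1.207840)≈-0.983915
n=6: y≈-0.983915, sp=-1, e=sp−y≈-0.016085; I≈-1.577424, D=e−e_prev≈0.009694; u=2·(-0.016085)+3/4·(-1.577424)+1/2·0.009694≈-1.210391; next y=7/10·(-0.983915)+1/4·(-1.210391)≈-0.991338
n=7: y≈-0.991338, sp=-1, e=sp−y≈-0.008662; I≈-1.586086, D=e−e_prev≈0.007423; u=2·(-0.008662)+3/4·(-1.586086)+1/2·0.007423≈-1.203176; next y=7/10·(-0.991338)+1/4·(-1.203176)≈-0.994731
n=8: y≈-0.994731, sp=-1, e=sp−y≈-0.005269; I≈-1.591355, D=e−e_prev≈0.003392; u=2·(-0.005269)+3/4·(-1.591355)+1/2·0.003392≈-1.202358; next y=7/10·(-0.994731)+1/4·(-1.202358)≈-0.996901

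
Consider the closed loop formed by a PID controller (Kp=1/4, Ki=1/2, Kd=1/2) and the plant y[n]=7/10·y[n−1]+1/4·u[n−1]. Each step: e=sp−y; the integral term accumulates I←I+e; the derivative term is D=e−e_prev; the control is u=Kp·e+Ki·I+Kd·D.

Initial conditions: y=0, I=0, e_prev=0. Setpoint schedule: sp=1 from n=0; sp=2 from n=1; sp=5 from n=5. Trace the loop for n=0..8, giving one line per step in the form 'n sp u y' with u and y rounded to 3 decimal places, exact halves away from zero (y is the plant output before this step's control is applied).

(exact arithmetic carried between steps; '≈' marks a value shown rounded to 6 d.p. or computed from one; I and e_prev carry over from the previous line; the table rounds u and y to 3 d.p., halves away from zero)
n=0: y=0, sp=1, e=sp−y=1; I=1, D=e−e_prev=1; u=1/4·1+1/2·1+1/2·1=1.25; next y=7/10·0+1/4·1.25=0.3125
n=1: y=0.3125, sp=2, e=sp−y=1.6875; I=2.6875, D=e−e_prev=0.6875; u=1/4·1.6875+1/2·2.6875+1/2·0.6875=2.109375; next y=7/10·0.3125+1/4·2.109375≈0.746094
n=2: y≈0.746094, sp=2, e=sp−y≈1.253906; I≈3.941406, D=e−e_prev≈-0.433594; u=1/4·1.253906+1/2·3.941406+1/2·(-0.433594)≈2.067383; next y=7/10·0.746094+1/4·2.067383≈1.039111
n=3: y≈1.039111, sp=2, e=sp−y≈0.960889; I≈4.902295, D=e−e_prev≈-0.293018; u=1/4·0.960889+1/2·4.902295+1/2·(-0.293018)≈2.544861; next y=7/10·1.039111+1/4·2.544861≈1.363593
n=4: y≈1.363593, sp=2, e=sp−y≈0.636407; I≈5.538702, D=e−e_prev≈-0.324482; u=1/4·0.636407+1/2·5.538702+1/2·(-0.324482)≈2.766212; next y=7/10·1.363593+1/4·2.766212≈1.646068
n=5: y≈1.646068, sp=5, e=sp−y≈3.353932; I≈8.892634, D=e−e_prev≈2.717525; u=1/4·3.353932+1/2·8.892634+1/2·2.717525≈6.643562; next y=7/10·1.646068+1/4·6.643562≈2.813138
n=6: y≈2.813138, sp=5, e=sp−y≈2.186862; I≈11.079495, D=e−e_prev≈-1.167070; u=1/4·2.186862+1/2·11.079495+1/2·(-1.167070)≈5.502928; next y=7/10·2.813138+1/4·5.502928≈3.344929
n=7: y≈3.344929, sp=5, e=sp−y≈1.655071; I≈12.734567, D=e−e_prev≈-0.531791; u=1/4·1.655071+1/2·12.734567+1/2·(-0.531791)≈6.515156; next y=7/10·3.344929+1/4·6.515156≈3.970239
n=8: y≈3.970239, sp=5, e=sp−y≈1.029761; I≈13.764327, D=e−e_prev≈-0.625310; u=1/4·1.029761+1/2·13.764327+1/2·(-0.625310)≈6.826949; next y=7/10·3.970239+1/4·6.826949≈4.485905

0 1 1.250 0.000
1 2 2.109 0.313
2 2 2.067 0.746
3 2 2.545 1.039
4 2 2.766 1.364
5 5 6.644 1.646
6 5 5.503 2.813
7 5 6.515 3.345
8 5 6.827 3.970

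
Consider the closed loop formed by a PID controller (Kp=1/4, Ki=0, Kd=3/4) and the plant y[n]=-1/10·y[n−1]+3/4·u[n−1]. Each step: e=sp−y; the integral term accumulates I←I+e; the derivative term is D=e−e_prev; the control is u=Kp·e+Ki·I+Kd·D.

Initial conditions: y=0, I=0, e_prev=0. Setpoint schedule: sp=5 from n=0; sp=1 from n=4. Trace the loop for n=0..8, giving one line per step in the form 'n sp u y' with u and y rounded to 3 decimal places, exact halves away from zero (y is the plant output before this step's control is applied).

0 5 5.000 0.000
1 5 -2.500 3.750
2 5 6.313 -2.250
3 5 -5.397 4.959
4 1 5.513 -4.544
5 1 -7.747 4.589
6 1 9.961 -6.269
7 1 -12.549 8.098
8 1 16.545 -10.222

(exact arithmetic carried between steps; '≈' marks a value shown rounded to 6 d.p. or computed from one; I and e_prev carry over from the previous line; the table rounds u and y to 3 d.p., halves away from zero)
n=0: y=0, sp=5, e=sp−y=5; I=5, D=e−e_prev=5; u=1/4·5+0·5+3/4·5=5; next y=-1/10·0+3/4·5=3.75
n=1: y=3.75, sp=5, e=sp−y=1.25; I=6.25, D=e−e_prev=-3.75; u=1/4·1.25+0·6.25+3/4·(-3.75)=-2.5; next y=-1/10·3.75+3/4·(-2.5)=-2.25
n=2: y=-2.25, sp=5, e=sp−y=7.25; I=13.5, D=e−e_prev=6; u=1/4·7.25+0·13.5+3/4·6=6.3125; next y=-1/10·(-2.25)+3/4·6.3125=4.959375
n=3: y=4.959375, sp=5, e=sp−y=0.040625; I=13.540625, D=e−e_prev=-7.209375; u=1/4·0.040625+0·13.540625+3/4·(-7.209375)=-5.396875; next y=-1/10·4.959375+3/4·(-5.396875)≈-4.543594
n=4: y≈-4.543594, sp=1, e=sp−y≈5.543594; I≈19.084219, D=e−e_prev≈5.502969; u=1/4·5.543594+0·19.084219+3/4·5.502969≈5.513125; next y=-1/10·(-4.543594)+3/4·5.513125≈4.589203
n=5: y≈4.589203, sp=1, e=sp−y≈-3.589203; I≈15.495016, D=e−e_prev≈-9.132797; u=1/4·(-3.589203)+0·15.495016+3/4·(-9.132797)≈-7.746898; next y=-1/10·4.589203+3/4·(-7.746898)≈-6.269094
n=6: y≈-6.269094, sp=1, e=sp−y≈7.269094; I≈22.764110, D=e−e_prev≈10.858297; u=1/4·7.269094+0·22.764110+3/4·10.858297≈9.960996; next y=-1/10·(-6.269094)+3/4·9.960996≈8.097657
n=7: y≈8.097657, sp=1, e=sp−y≈-7.097657; I≈15.666453, D=e−e_prev≈-14.366751; u=1/4·(-7.097657)+0·15.666453+3/4·(-14.366751)≈-12.549477; next y=-1/10·8.097657+3/4·(-12.549477)≈-10.221874
n=8: y≈-10.221874, sp=1, e=sp−y≈11.221874; I≈26.888327, D=e−e_prev≈18.319530; u=1/4·11.221874+0·26.888327+3/4·18.319530≈16.545116; next y=-1/10·(-10.221874)+3/4·16.545116≈13.431025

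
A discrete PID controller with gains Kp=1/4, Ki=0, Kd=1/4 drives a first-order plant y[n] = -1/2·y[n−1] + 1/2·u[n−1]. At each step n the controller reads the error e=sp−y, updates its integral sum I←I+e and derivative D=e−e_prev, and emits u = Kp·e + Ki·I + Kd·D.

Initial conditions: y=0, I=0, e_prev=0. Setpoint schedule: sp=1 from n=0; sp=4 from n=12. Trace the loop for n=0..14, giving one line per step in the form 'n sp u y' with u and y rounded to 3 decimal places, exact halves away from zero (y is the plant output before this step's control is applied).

0 1 0.500 0.000
1 1 0.125 0.250
2 1 0.344 -0.063
3 1 0.133 0.203
4 1 0.318 -0.035
5 1 0.153 0.177
6 1 0.300 -0.012
7 1 0.169 0.156
8 1 0.286 0.006
9 1 0.182 0.140
10 1 0.274 0.021
11 1 0.192 0.127
12 4 1.765 0.033
13 4 0.575 0.866
14 4 1.289 -0.146

(exact arithmetic carried between steps; '≈' marks a value shown rounded to 6 d.p. or computed from one; I and e_prev carry over from the previous line; the table rounds u and y to 3 d.p., halves away from zero)
n=0: y=0, sp=1, e=sp−y=1; I=1, D=e−e_prev=1; u=1/4·1+0·1+1/4·1=0.5; next y=-1/2·0+1/2·0.5=0.25
n=1: y=0.25, sp=1, e=sp−y=0.75; I=1.75, D=e−e_prev=-0.25; u=1/4·0.75+0·1.75+1/4·(-0.25)=0.125; next y=-1/2·0.25+1/2·0.125=-0.0625
n=2: y=-0.0625, sp=1, e=sp−y=1.0625; I=2.8125, D=e−e_prev=0.3125; u=1/4·1.0625+0·2.8125+1/4·0.3125=0.34375; next y=-1/2·(-0.0625)+1/2·0.34375=0.203125
n=3: y=0.203125, sp=1, e=sp−y=0.796875; I=3.609375, D=e−e_prev=-0.265625; u=1/4·0.796875+0·3.609375+1/4·(-0.265625)≈0.132813; next y=-1/2·0.203125+1/2·0.132813≈-0.035156
n=4: y≈-0.035156, sp=1, e=sp−y≈1.035156; I≈4.644531, D=e−e_prev≈0.238281; u=1/4·1.035156+0·4.644531+1/4·0.238281≈0.318359; next y=-1/2·(-0.035156)+1/2·0.318359≈0.176758
n=5: y≈0.176758, sp=1, e=sp−y≈0.823242; I≈5.467773, D=e−e_prev≈-0.211914; u=1/4·0.823242+0·5.467773+1/4·(-0.211914)≈0.152832; next y=-1/2·0.176758+1/2·0.152832≈-0.011963
n=6: y≈-0.011963, sp=1, e=sp−y≈1.011963; I≈6.479736, D=e−e_prev≈0.188721; u=1/4·1.011963+0·6.479736+1/4·0.188721≈0.300171; next y=-1/2·(-0.011963)+1/2·0.300171≈0.156067
n=7: y≈0.156067, sp=1, e=sp−y≈0.843933; I≈7.323669, D=e−e_prev≈-0.168030; u=1/4·0.843933+0·7.323669+1/4·(-0.168030)≈0.168976; next y=-1/2·0.156067+1/2·0.168976≈0.006454
n=8: y≈0.006454, sp=1, e=sp−y≈0.993546; I≈8.317215, D=e−e_prev≈0.149612; u=1/4·0.993546+0·8.317215+1/4·0.149612≈0.285789; next y=-1/2·0.006454+1/2·0.285789≈0.139668
n=9: y≈0.139668, sp=1, e=sp−y≈0.860332; I≈9.177547, D=e−e_prev≈-0.133213; u=1/4·0.860332+0·9.177547+1/4·(-0.133213)≈0.181780; next y=-1/2·0.139668+1/2·0.181780≈0.021056
n=10: y≈0.021056, sp=1, e=sp−y≈0.978944; I≈10.156491, D=e−e_prev≈0.118611; u=1/4·0.978944+0·10.156491+1/4·0.118611≈0.274389; next y=-1/2·0.021056+1/2·0.274389≈0.126666
n=11: y≈0.126666, sp=1, e=sp−y≈0.873334; I≈11.029825, D=e−e_prev≈-0.105610; u=1/4·0.873334+0·11.029825+1/4·(-0.105610)≈0.191931; next y=-1/2·0.126666+1/2·0.191931≈0.032632
n=12: y≈0.032632, sp=4, e=sp−y≈3.967368; I≈14.997193, D=e−e_prev≈3.094034; u=1/4·3.967368+0·14.997193+1/4·3.094034≈1.765350; next y=-1/2·0.032632+1/2·1.765350≈0.866359
n=13: y≈0.866359, sp=4, e=sp−y≈3.133641; I≈18.130834, D=e−e_prev≈-0.833727; u=1/4·3.133641+0·18.130834+1/4·(-0.833727)≈0.574979; next y=-1/2·0.866359+1/2·0.574979≈-0.145690
n=14: y≈-0.145690, sp=4, e=sp−y≈4.145690; I≈22.276524, D=e−e_prev≈1.012049; u=1/4·4.145690+0·22.276524+1/4·1.012049≈1.289435; next y=-1/2·(-0.145690)+1/2·1.289435≈0.717563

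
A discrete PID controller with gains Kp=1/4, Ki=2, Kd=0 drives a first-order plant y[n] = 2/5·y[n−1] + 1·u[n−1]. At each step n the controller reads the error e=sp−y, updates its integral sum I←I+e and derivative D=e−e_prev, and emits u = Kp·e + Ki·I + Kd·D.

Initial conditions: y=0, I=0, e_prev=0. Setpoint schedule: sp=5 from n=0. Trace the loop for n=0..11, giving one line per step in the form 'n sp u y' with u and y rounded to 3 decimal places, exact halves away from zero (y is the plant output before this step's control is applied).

0 5 11.250 0.000
1 5 -4.063 11.250
2 5 7.766 0.438
3 5 0.009 7.941
4 5 4.828 3.185
5 5 1.895 6.102
6 5 3.665 4.336
7 5 2.600 5.399
8 5 3.240 4.760
9 5 2.856 5.144
10 5 3.086 4.914
11 5 2.948 5.052

(exact arithmetic carried between steps; '≈' marks a value shown rounded to 6 d.p. or computed from one; I and e_prev carry over from the previous line; the table rounds u and y to 3 d.p., halves away from zero)
n=0: y=0, sp=5, e=sp−y=5; I=5, D=e−e_prev=5; u=1/4·5+2·5+0·5=11.25; next y=2/5·0+1·11.25=11.25
n=1: y=11.25, sp=5, e=sp−y=-6.25; I=-1.25, D=e−e_prev=-11.25; u=1/4·(-6.25)+2·(-1.25)+0·(-11.25)=-4.0625; next y=2/5·11.25+1·(-4.0625)=0.4375
n=2: y=0.4375, sp=5, e=sp−y=4.5625; I=3.3125, D=e−e_prev=10.8125; u=1/4·4.5625+2·3.3125+0·10.8125=7.765625; next y=2/5·0.4375+1·7.765625=7.940625
n=3: y=7.940625, sp=5, e=sp−y=-2.940625; I=0.371875, D=e−e_prev=-7.503125; u=1/4·(-2.940625)+2·0.371875+0·(-7.503125)≈0.008594; next y=2/5·7.940625+1·0.008594≈3.184844
n=4: y≈3.184844, sp=5, e=sp−y≈1.815156; I≈2.187031, D=e−e_prev≈4.755781; u=1/4·1.815156+2·2.187031+0·4.755781≈4.827852; next y=2/5·3.184844+1·4.827852≈6.101789
n=5: y≈6.101789, sp=5, e=sp−y≈-1.101789; I≈1.085242, D=e−e_prev≈-2.916945; u=1/4·(-1.101789)+2·1.085242+0·(-2.916945)≈1.895037; next y=2/5·6.101789+1·1.895037≈4.335753
n=6: y≈4.335753, sp=5, e=sp−y≈0.664247; I≈1.749489, D=e−e_prev≈1.766036; u=1/4·0.664247+2·1.749489+0·1.766036≈3.665041; next y=2/5·4.335753+1·3.665041≈5.399342
n=7: y≈5.399342, sp=5, e=sp−y≈-0.399342; I≈1.350148, D=e−e_prev≈-1.063589; u=1/4·(-0.399342)+2·1.350148+0·(-1.063589)≈2.600460; next y=2/5·5.399342+1·2.600460≈4.760197
n=8: y≈4.760197, sp=5, e=sp−y≈0.239803; I≈1.589951, D=e−e_prev≈0.639145; u=1/4·0.239803+2·1.589951+0·0.639145≈3.239853; next y=2/5·4.760197+1·3.239853≈5.143932
n=9: y≈5.143932, sp=5, e=sp−y≈-0.143932; I≈1.446019, D=e−e_prev≈-0.383735; u=1/4·(-0.143932)+2·1.446019+0·(-0.383735)≈2.856056; next y=2/5·5.143932+1·2.856056≈4.913629
n=10: y≈4.913629, sp=5, e=sp−y≈0.086371; I≈1.532391, D=e−e_prev≈0.230303; u=1/4·0.086371+2·1.532391+0·0.230303≈3.086374; next y=2/5·4.913629+1·3.086374≈5.051826
n=11: y≈5.051826, sp=5, e=sp−y≈-0.051826; I≈1.480565, D=e−e_prev≈-0.138197; u=1/4·(-0.051826)+2·1.480565+0·(-0.138197)≈2.948173; next y=2/5·5.051826+1·2.948173≈4.968904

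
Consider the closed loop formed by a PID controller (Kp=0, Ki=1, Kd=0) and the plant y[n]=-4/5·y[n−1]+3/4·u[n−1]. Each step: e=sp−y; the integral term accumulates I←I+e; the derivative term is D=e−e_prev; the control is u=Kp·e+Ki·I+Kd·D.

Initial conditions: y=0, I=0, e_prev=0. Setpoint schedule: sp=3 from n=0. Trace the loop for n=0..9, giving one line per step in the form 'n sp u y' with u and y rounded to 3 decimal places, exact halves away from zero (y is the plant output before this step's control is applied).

(exact arithmetic carried between steps; '≈' marks a value shown rounded to 6 d.p. or computed from one; I and e_prev carry over from the previous line; the table rounds u and y to 3 d.p., halves away from zero)
n=0: y=0, sp=3, e=sp−y=3; I=3, D=e−e_prev=3; u=0·3+1·3+0·3=3; next y=-4/5·0+3/4·3=2.25
n=1: y=2.25, sp=3, e=sp−y=0.75; I=3.75, D=e−e_prev=-2.25; u=0·0.75+1·3.75+0·(-2.25)=3.75; next y=-4/5·2.25+3/4·3.75=1.0125
n=2: y=1.0125, sp=3, e=sp−y=1.9875; I=5.7375, D=e−e_prev=1.2375; u=0·1.9875+1·5.7375+0·1.2375=5.7375; next y=-4/5·1.0125+3/4·5.7375=3.493125
n=3: y=3.493125, sp=3, e=sp−y=-0.493125; I=5.244375, D=e−e_prev=-2.480625; u=0·(-0.493125)+1·5.244375+0·(-2.480625)=5.244375; next y=-4/5·3.493125+3/4·5.244375≈1.138781
n=4: y≈1.138781, sp=3, e=sp−y≈1.861219; I≈7.105594, D=e−e_prev≈2.354344; u=0·1.861219+1·7.105594+0·2.354344≈7.105594; next y=-4/5·1.138781+3/4·7.105594≈4.418170
n=5: y≈4.418170, sp=3, e=sp−y≈-1.418170; I≈5.687423, D=e−e_prev≈-3.279389; u=0·(-1.418170)+1·5.687423+0·(-3.279389)≈5.687423; next y=-4/5·4.418170+3/4·5.687423≈0.731031
n=6: y≈0.731031, sp=3, e=sp−y≈2.268969; I≈7.956392, D=e−e_prev≈3.687139; u=0·2.268969+1·7.956392+0·3.687139≈7.956392; next y=-4/5·0.731031+3/4·7.956392≈5.382469
n=7: y≈5.382469, sp=3, e=sp−y≈-2.382469; I≈5.573923, D=e−e_prev≈-4.651438; u=0·(-2.382469)+1·5.573923+0·(-4.651438)≈5.573923; next y=-4/5·5.382469+3/4·5.573923≈-0.125533
n=8: y≈-0.125533, sp=3, e=sp−y≈3.125533; I≈8.699456, D=e−e_prev≈5.508002; u=0·3.125533+1·8.699456+0·5.508002≈8.699456; next y=-4/5·(-0.125533)+3/4·8.699456≈6.625018
n=9: y≈6.625018, sp=3, e=sp−y≈-3.625018; I≈5.074438, D=e−e_prev≈-6.750551; u=0·(-3.625018)+1·5.074438+0·(-6.750551)≈5.074438; next y=-4/5·6.625018+3/4·5.074438≈-1.494186

0 3 3.000 0.000
1 3 3.750 2.250
2 3 5.738 1.013
3 3 5.244 3.493
4 3 7.106 1.139
5 3 5.687 4.418
6 3 7.956 0.731
7 3 5.574 5.382
8 3 8.699 -0.126
9 3 5.074 6.625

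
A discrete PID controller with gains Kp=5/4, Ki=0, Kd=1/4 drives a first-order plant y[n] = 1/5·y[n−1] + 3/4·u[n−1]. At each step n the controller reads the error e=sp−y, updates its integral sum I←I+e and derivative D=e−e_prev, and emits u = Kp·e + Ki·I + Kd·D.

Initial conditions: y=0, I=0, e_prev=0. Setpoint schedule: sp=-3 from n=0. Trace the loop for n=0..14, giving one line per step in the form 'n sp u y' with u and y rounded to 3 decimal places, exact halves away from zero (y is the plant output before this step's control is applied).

(exact arithmetic carried between steps; '≈' marks a value shown rounded to 6 d.p. or computed from one; I and e_prev carry over from the previous line; the table rounds u and y to 3 d.p., halves away from zero)
n=0: y=0, sp=-3, e=sp−y=-3; I=-3, D=e−e_prev=-3; u=5/4·(-3)+0·(-3)+1/4·(-3)=-4.5; next y=1/5·0+3/4·(-4.5)=-3.375
n=1: y=-3.375, sp=-3, e=sp−y=0.375; I=-2.625, D=e−e_prev=3.375; u=5/4·0.375+0·(-2.625)+1/4·3.375=1.3125; next y=1/5·(-3.375)+3/4·1.3125=0.309375
n=2: y=0.309375, sp=-3, e=sp−y=-3.309375; I=-5.934375, D=e−e_prev=-3.684375; u=5/4·(-3.309375)+0·(-5.934375)+1/4·(-3.684375)≈-5.057813; next y=1/5·0.309375+3/4·(-5.057813)≈-3.731484
n=3: y≈-3.731484, sp=-3, e=sp−y≈0.731484; I≈-5.202891, D=e−e_prev≈4.040859; u=5/4·0.731484+0·(-5.202891)+1/4·4.040859≈1.924570; next y=1/5·(-3.731484)+3/4·1.924570≈0.697131
n=4: y≈0.697131, sp=-3, e=sp−y≈-3.697131; I≈-8.900021, D=e−e_prev≈-4.428615; u=5/4·(-3.697131)+0·(-8.900021)+1/4·(-4.428615)≈-5.728567; next y=1/5·0.697131+3/4·(-5.728567)≈-4.156999
n=5: y≈-4.156999, sp=-3, e=sp−y≈1.156999; I≈-7.743022, D=e−e_prev≈4.854130; u=5/4·1.156999+0·(-7.743022)+1/4·4.854130≈2.659782; next y=1/5·(-4.156999)+3/4·2.659782≈1.163436
n=6: y≈1.163436, sp=-3, e=sp−y≈-4.163436; I≈-11.906459, D=e−e_prev≈-5.320436; u=5/4·(-4.163436)+0·(-11.906459)+1/4·(-5.320436)≈-6.534405; next y=1/5·1.163436+3/4·(-6.534405)≈-4.668116
n=7: y≈-4.668116, sp=-3, e=sp−y≈1.668116; I≈-10.238342, D=e−e_prev≈5.831553; u=5/4·1.668116+0·(-10.238342)+1/4·5.831553≈3.543033; next y=1/5·(-4.668116)+3/4·3.543033≈1.723652
n=8: y≈1.723652, sp=-3, e=sp−y≈-4.723652; I≈-14.961994, D=e−e_prev≈-6.391768; u=5/4·(-4.723652)+0·(-14.961994)+1/4·(-6.391768)≈-7.502507; next y=1/5·1.723652+3/4·(-7.502507)≈-5.282150
n=9: y≈-5.282150, sp=-3, e=sp−y≈2.282150; I≈-12.679845, D=e−e_prev≈7.005801; u=5/4·2.282150+0·(-12.679845)+1/4·7.005801≈4.604137; next y=1/5·(-5.282150)+3/4·4.604137≈2.396673
n=10: y≈2.396673, sp=-3, e=sp−y≈-5.396673; I≈-18.076518, D=e−e_prev≈-7.678823; u=5/4·(-5.396673)+0·(-18.076518)+1/4·(-7.678823)≈-8.665547; next y=1/5·2.396673+3/4·(-8.665547)≈-6.019826
n=11: y≈-6.019826, sp=-3, e=sp−y≈3.019826; I≈-15.056692, D=e−e_prev≈8.416499; u=5/4·3.019826+0·(-15.056692)+1/4·8.416499≈5.878907; next y=1/5·(-6.019826)+3/4·5.878907≈3.205215
n=12: y≈3.205215, sp=-3, e=sp−y≈-6.205215; I≈-21.261907, D=e−e_prev≈-9.225041; u=5/4·(-6.205215)+0·(-21.261907)+1/4·(-9.225041)≈-10.062779; next y=1/5·3.205215+3/4·(-10.062779)≈-6.906041
n=13: y≈-6.906041, sp=-3, e=sp−y≈3.906041; I≈-17.355866, D=e−e_prev≈10.111256; u=5/4·3.906041+0·(-17.355866)+1/4·10.111256≈7.410365; next y=1/5·(-6.906041)+3/4·7.410365≈4.176566
n=14: y≈4.176566, sp=-3, e=sp−y≈-7.176566; I≈-24.532432, D=e−e_prev≈-11.082607; u=5/4·(-7.176566)+0·(-24.532432)+1/4·(-11.082607)≈-11.741359; next y=1/5·4.176566+3/4·(-11.741359)≈-7.970706

0 -3 -4.500 0.000
1 -3 1.313 -3.375
2 -3 -5.058 0.309
3 -3 1.925 -3.731
4 -3 -5.729 0.697
5 -3 2.660 -4.157
6 -3 -6.534 1.163
7 -3 3.543 -4.668
8 -3 -7.503 1.724
9 -3 4.604 -5.282
10 -3 -8.666 2.397
11 -3 5.879 -6.020
12 -3 -10.063 3.205
13 -3 7.410 -6.906
14 -3 -11.741 4.177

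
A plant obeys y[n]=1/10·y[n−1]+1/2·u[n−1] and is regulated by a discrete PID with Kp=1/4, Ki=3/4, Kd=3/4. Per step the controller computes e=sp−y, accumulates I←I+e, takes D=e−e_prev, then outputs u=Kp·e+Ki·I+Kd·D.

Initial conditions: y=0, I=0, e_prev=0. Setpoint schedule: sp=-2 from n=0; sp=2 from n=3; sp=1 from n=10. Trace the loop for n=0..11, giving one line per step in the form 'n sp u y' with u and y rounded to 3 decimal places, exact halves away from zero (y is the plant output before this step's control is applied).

0 -2 -3.500 0.000
1 -2 -0.438 -1.750
2 -2 -4.311 -0.394
3 2 5.653 -2.195
4 2 -3.955 2.607
5 2 6.758 -1.717
6 2 -2.314 3.207
7 2 7.550 -0.837
8 2 -1.279 3.691
9 2 7.781 -0.271
10 1 -2.472 3.864
11 1 7.479 -0.850

(exact arithmetic carried between steps; '≈' marks a value shown rounded to 6 d.p. or computed from one; I and e_prev carry over from the previous line; the table rounds u and y to 3 d.p., halves away from zero)
n=0: y=0, sp=-2, e=sp−y=-2; I=-2, D=e−e_prev=-2; u=1/4·(-2)+3/4·(-2)+3/4·(-2)=-3.5; next y=1/10·0+1/2·(-3.5)=-1.75
n=1: y=-1.75, sp=-2, e=sp−y=-0.25; I=-2.25, D=e−e_prev=1.75; u=1/4·(-0.25)+3/4·(-2.25)+3/4·1.75=-0.4375; next y=1/10·(-1.75)+1/2·(-0.4375)=-0.39375
n=2: y=-0.39375, sp=-2, e=sp−y=-1.60625; I=-3.85625, D=e−e_prev=-1.35625; u=1/4·(-1.60625)+3/4·(-3.85625)+3/4·(-1.35625)≈-4.310938; next y=1/10·(-0.39375)+1/2·(-4.310938)≈-2.194844
n=3: y≈-2.194844, sp=2, e=sp−y≈4.194844; I≈0.338594, D=e−e_prev≈5.801094; u=1/4·4.194844+3/4·0.338594+3/4·5.801094≈5.653477; next y=1/10·(-2.194844)+1/2·5.653477≈2.607254
n=4: y≈2.607254, sp=2, e=sp−y≈-0.607254; I≈-0.268660, D=e−e_prev≈-4.802098; u=1/4·(-0.607254)+3/4·(-0.268660)+3/4·(-4.802098)≈-3.954882; next y=1/10·2.607254+1/2·(-3.954882)≈-1.716716
n=5: y≈-1.716716, sp=2, e=sp−y≈3.716716; I≈3.448055, D=e−e_prev≈4.323969; u=1/4·3.716716+3/4·3.448055+3/4·4.323969≈6.758197; next y=1/10·(-1.716716)+1/2·6.758197≈3.207427
n=6: y≈3.207427, sp=2, e=sp−y≈-1.207427; I≈2.240628, D=e−e_prev≈-4.924143; u=1/4·(-1.207427)+3/4·2.240628+3/4·(-4.924143)≈-2.314493; next y=1/10·3.207427+1/2·(-2.314493)≈-0.836504
n=7: y≈-0.836504, sp=2, e=sp−y≈2.836504; I≈5.077132, D=e−e_prev≈4.043931; u=1/4·2.836504+3/4·5.077132+3/4·4.043931≈7.549923; next y=1/10·(-0.836504)+1/2·7.549923≈3.691311
n=8: y≈3.691311, sp=2, e=sp−y≈-1.691311; I≈3.385821, D=e−e_prev≈-4.527815; u=1/4·(-1.691311)+3/4·3.385821+3/4·(-4.527815)≈-1.279323; next y=1/10·3.691311+1/2·(-1.279323)≈-0.270531
n=9: y≈-0.270531, sp=2, e=sp−y≈2.270531; I≈5.656351, D=e−e_prev≈3.961842; u=1/4·2.270531+3/4·5.656351+3/4·3.961842≈7.781277; next y=1/10·(-0.270531)+1/2·7.781277≈3.863586
n=10: y≈3.863586, sp=1, e=sp−y≈-2.863586; I≈2.792766, D=e−e_prev≈-5.134116; u=1/4·(-2.863586)+3/4·2.792766+3/4·(-5.134116)≈-2.471909; next y=1/10·3.863586+1/2·(-2.471909)≈-0.849596
n=11: y≈-0.849596, sp=1, e=sp−y≈1.849596; I≈4.642362, D=e−e_prev≈4.713182; u=1/4·1.849596+3/4·4.642362+3/4·4.713182≈7.479057; next y=1/10·(-0.849596)+1/2·7.479057≈3.654569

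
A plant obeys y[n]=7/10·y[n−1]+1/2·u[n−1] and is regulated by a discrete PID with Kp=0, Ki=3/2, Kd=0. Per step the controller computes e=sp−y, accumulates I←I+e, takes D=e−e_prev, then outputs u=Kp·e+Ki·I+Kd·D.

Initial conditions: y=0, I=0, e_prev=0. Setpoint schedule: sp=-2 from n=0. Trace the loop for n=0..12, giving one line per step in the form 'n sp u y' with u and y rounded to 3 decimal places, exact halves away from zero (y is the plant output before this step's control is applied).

(exact arithmetic carried between steps; '≈' marks a value shown rounded to 6 d.p. or computed from one; I and e_prev carry over from the previous line; the table rounds u and y to 3 d.p., halves away from zero)
n=0: y=0, sp=-2, e=sp−y=-2; I=-2, D=e−e_prev=-2; u=0·(-2)+3/2·(-2)+0·(-2)=-3; next y=7/10·0+1/2·(-3)=-1.5
n=1: y=-1.5, sp=-2, e=sp−y=-0.5; I=-2.5, D=e−e_prev=1.5; u=0·(-0.5)+3/2·(-2.5)+0·1.5=-3.75; next y=7/10·(-1.5)+1/2·(-3.75)=-2.925
n=2: y=-2.925, sp=-2, e=sp−y=0.925; I=-1.575, D=e−e_prev=1.425; u=0·0.925+3/2·(-1.575)+0·1.425=-2.3625; next y=7/10·(-2.925)+1/2·(-2.3625)=-3.22875
n=3: y=-3.22875, sp=-2, e=sp−y=1.22875; I=-0.34625, D=e−e_prev=0.30375; u=0·1.22875+3/2·(-0.34625)+0·0.30375=-0.519375; next y=7/10·(-3.22875)+1/2·(-0.519375)≈-2.519813
n=4: y≈-2.519813, sp=-2, e=sp−y≈0.519813; I≈0.173563, D=e−e_prev≈-0.708938; u=0·0.519813+3/2·0.173563+0·(-0.708938)≈0.260344; next y=7/10·(-2.519813)+1/2·0.260344≈-1.633697
n=5: y≈-1.633697, sp=-2, e=sp−y≈-0.366303; I≈-0.192741, D=e−e_prev≈-0.886116; u=0·(-0.366303)+3/2·(-0.192741)+0·(-0.886116)≈-0.289111; next y=7/10·(-1.633697)+1/2·(-0.289111)≈-1.288143
n=6: y≈-1.288143, sp=-2, e=sp−y≈-0.711857; I≈-0.904597, D=e−e_prev≈-0.345554; u=0·(-0.711857)+3/2·(-0.904597)+0·(-0.345554)≈-1.356896; next y=7/10·(-1.288143)+1/2·(-1.356896)≈-1.580148
n=7: y≈-1.580148, sp=-2, e=sp−y≈-0.419852; I≈-1.324449, D=e−e_prev≈0.292005; u=0·(-0.419852)+3/2·(-1.324449)+0·0.292005≈-1.986674; next y=7/10·(-1.580148)+1/2·(-1.986674)≈-2.099441
n=8: y≈-2.099441, sp=-2, e=sp−y≈0.099441; I≈-1.225008, D=e−e_prev≈0.519292; u=0·0.099441+3/2·(-1.225008)+0·0.519292≈-1.837513; next y=7/10·(-2.099441)+1/2·(-1.837513)≈-2.388365
n=9: y≈-2.388365, sp=-2, e=sp−y≈0.388365; I≈-0.836644, D=e−e_prev≈0.288924; u=0·0.388365+3/2·(-0.836644)+0·0.288924≈-1.254966; next y=7/10·(-2.388365)+1/2·(-1.254966)≈-2.299338
n=10: y≈-2.299338, sp=-2, e=sp−y≈0.299338; I≈-0.537306, D=e−e_prev≈-0.089027; u=0·0.299338+3/2·(-0.537306)+0·(-0.089027)≈-0.805958; next y=7/10·(-2.299338)+1/2·(-0.805958)≈-2.012516
n=11: y≈-2.012516, sp=-2, e=sp−y≈0.012516; I≈-0.524790, D=e−e_prev≈-0.286822; u=0·0.012516+3/2·(-0.524790)+0·(-0.286822)≈-0.787185; next y=7/10·(-2.012516)+1/2·(-0.787185)≈-1.802353
n=12: y≈-1.802353, sp=-2, e=sp−y≈-0.197647; I≈-0.722436, D=e−e_prev≈-0.210162; u=0·(-0.197647)+3/2·(-0.722436)+0·(-0.210162)≈-1.083654; next y=7/10·(-1.802353)+1/2·(-1.083654)≈-1.803475

0 -2 -3.000 0.000
1 -2 -3.750 -1.500
2 -2 -2.363 -2.925
3 -2 -0.519 -3.229
4 -2 0.260 -2.520
5 -2 -0.289 -1.634
6 -2 -1.357 -1.288
7 -2 -1.987 -1.580
8 -2 -1.838 -2.099
9 -2 -1.255 -2.388
10 -2 -0.806 -2.299
11 -2 -0.787 -2.013
12 -2 -1.084 -1.802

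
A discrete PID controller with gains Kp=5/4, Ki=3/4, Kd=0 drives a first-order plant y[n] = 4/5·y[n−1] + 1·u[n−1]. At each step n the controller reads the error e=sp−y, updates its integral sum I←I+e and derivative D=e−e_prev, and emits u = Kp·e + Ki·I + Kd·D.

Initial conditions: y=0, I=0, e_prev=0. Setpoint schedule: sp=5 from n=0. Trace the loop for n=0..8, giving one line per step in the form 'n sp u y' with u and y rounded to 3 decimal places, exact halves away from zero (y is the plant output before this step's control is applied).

(exact arithmetic carried between steps; '≈' marks a value shown rounded to 6 d.p. or computed from one; I and e_prev carry over from the previous line; the table rounds u and y to 3 d.p., halves away from zero)
n=0: y=0, sp=5, e=sp−y=5; I=5, D=e−e_prev=5; u=5/4·5+3/4·5+0·5=10; next y=4/5·0+1·10=10
n=1: y=10, sp=5, e=sp−y=-5; I=0, D=e−e_prev=-10; u=5/4·(-5)+3/4·0+0·(-10)=-6.25; next y=4/5·10+1·(-6.25)=1.75
n=2: y=1.75, sp=5, e=sp−y=3.25; I=3.25, D=e−e_prev=8.25; u=5/4·3.25+3/4·3.25+0·8.25=6.5; next y=4/5·1.75+1·6.5=7.9
n=3: y=7.9, sp=5, e=sp−y=-2.9; I=0.35, D=e−e_prev=-6.15; u=5/4·(-2.9)+3/4·0.35+0·(-6.15)=-3.3625; next y=4/5·7.9+1·(-3.3625)=2.9575
n=4: y=2.9575, sp=5, e=sp−y=2.0425; I=2.3925, D=e−e_prev=4.9425; u=5/4·2.0425+3/4·2.3925+0·4.9425=4.3475; next y=4/5·2.9575+1·4.3475=6.7135
n=5: y=6.7135, sp=5, e=sp−y=-1.7135; I=0.679, D=e−e_prev=-3.756; u=5/4·(-1.7135)+3/4·0.679+0·(-3.756)=-1.632625; next y=4/5·6.7135+1·(-1.632625)=3.738175
n=6: y=3.738175, sp=5, e=sp−y=1.261825; I=1.940825, D=e−e_prev=2.975325; u=5/4·1.261825+3/4·1.940825+0·2.975325=3.0329; next y=4/5·3.738175+1·3.0329=6.02344
n=7: y=6.02344, sp=5, e=sp−y=-1.02344; I=0.917385, D=e−e_prev=-2.285265; u=5/4·(-1.02344)+3/4·0.917385+0·(-2.285265)≈-0.591261; next y=4/5·6.02344+1·(-0.591261)≈4.227491
n=8: y≈4.227491, sp=5, e=sp−y≈0.772509; I≈1.689894, D=e−e_prev≈1.795949; u=5/4·0.772509+3/4·1.689894+0·1.795949≈2.233057; next y=4/5·4.227491+1·2.233057≈5.615050

0 5 10.000 0.000
1 5 -6.250 10.000
2 5 6.500 1.750
3 5 -3.363 7.900
4 5 4.348 2.958
5 5 -1.633 6.714
6 5 3.033 3.738
7 5 -0.591 6.023
8 5 2.233 4.227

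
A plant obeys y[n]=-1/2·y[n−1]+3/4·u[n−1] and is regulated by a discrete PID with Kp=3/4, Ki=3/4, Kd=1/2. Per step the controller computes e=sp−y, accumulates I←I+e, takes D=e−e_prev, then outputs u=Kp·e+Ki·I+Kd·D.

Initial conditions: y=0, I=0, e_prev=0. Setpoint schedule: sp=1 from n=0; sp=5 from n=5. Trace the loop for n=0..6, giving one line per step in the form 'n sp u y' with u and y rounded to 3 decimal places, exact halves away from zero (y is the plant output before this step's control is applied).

0 1 2.000 0.000
1 1 -0.750 1.500
2 1 5.250 -1.313
3 1 -6.234 4.594
4 1 17.156 -6.973
5 5 -21.300 16.354
6 5 60.858 -24.152

(exact arithmetic carried between steps; '≈' marks a value shown rounded to 6 d.p. or computed from one; I and e_prev carry over from the previous line; the table rounds u and y to 3 d.p., halves away from zero)
n=0: y=0, sp=1, e=sp−y=1; I=1, D=e−e_prev=1; u=3/4·1+3/4·1+1/2·1=2; next y=-1/2·0+3/4·2=1.5
n=1: y=1.5, sp=1, e=sp−y=-0.5; I=0.5, D=e−e_prev=-1.5; u=3/4·(-0.5)+3/4·0.5+1/2·(-1.5)=-0.75; next y=-1/2·1.5+3/4·(-0.75)=-1.3125
n=2: y=-1.3125, sp=1, e=sp−y=2.3125; I=2.8125, D=e−e_prev=2.8125; u=3/4·2.3125+3/4·2.8125+1/2·2.8125=5.25; next y=-1/2·(-1.3125)+3/4·5.25=4.59375
n=3: y=4.59375, sp=1, e=sp−y=-3.59375; I=-0.78125, D=e−e_prev=-5.90625; u=3/4·(-3.59375)+3/4·(-0.78125)+1/2·(-5.90625)=-6.234375; next y=-1/2·4.59375+3/4·(-6.234375)≈-6.972656
n=4: y≈-6.972656, sp=1, e=sp−y≈7.972656; I≈7.191406, D=e−e_prev≈11.566406; u=3/4·7.972656+3/4·7.191406+1/2·11.566406≈17.15625; next y=-1/2·(-6.972656)+3/4·17.15625≈16.353516
n=5: y≈16.353516, sp=5, e=sp−y≈-11.353516; I≈-4.162109, D=e−e_prev≈-19.326172; u=3/4·(-11.353516)+3/4·(-4.162109)+1/2·(-19.326172)≈-21.299805; next y=-1/2·16.353516+3/4·(-21.299805)≈-24.151611
n=6: y≈-24.151611, sp=5, e=sp−y≈29.151611; I≈24.989502, D=e−e_prev≈40.505127; u=3/4·29.151611+3/4·24.989502+1/2·40.505127≈60.858398; next y=-1/2·(-24.151611)+3/4·60.858398≈57.719604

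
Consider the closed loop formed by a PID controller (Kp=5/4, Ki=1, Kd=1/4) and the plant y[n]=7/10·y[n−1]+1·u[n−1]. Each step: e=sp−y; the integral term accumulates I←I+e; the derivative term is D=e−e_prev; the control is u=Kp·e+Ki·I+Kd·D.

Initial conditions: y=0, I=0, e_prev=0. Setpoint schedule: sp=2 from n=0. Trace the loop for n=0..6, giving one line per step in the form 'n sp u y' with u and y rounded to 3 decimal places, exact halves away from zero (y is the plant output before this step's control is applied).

(exact arithmetic carried between steps; '≈' marks a value shown rounded to 6 d.p. or computed from one; I and e_prev carry over from the previous line; the table rounds u and y to 3 d.p., halves away from zero)
n=0: y=0, sp=2, e=sp−y=2; I=2, D=e−e_prev=2; u=5/4·2+1·2+1/4·2=5; next y=7/10·0+1·5=5
n=1: y=5, sp=2, e=sp−y=-3; I=-1, D=e−e_prev=-5; u=5/4·(-3)+1·(-1)+1/4·(-5)=-6; next y=7/10·5+1·(-6)=-2.5
n=2: y=-2.5, sp=2, e=sp−y=4.5; I=3.5, D=e−e_prev=7.5; u=5/4·4.5+1·3.5+1/4·7.5=11; next y=7/10·(-2.5)+1·11=9.25
n=3: y=9.25, sp=2, e=sp−y=-7.25; I=-3.75, D=e−e_prev=-11.75; u=5/4·(-7.25)+1·(-3.75)+1/4·(-11.75)=-15.75; next y=7/10·9.25+1·(-15.75)=-9.275
n=4: y=-9.275, sp=2, e=sp−y=11.275; I=7.525, D=e−e_prev=18.525; u=5/4·11.275+1·7.525+1/4·18.525=26.25; next y=7/10·(-9.275)+1·26.25=19.7575
n=5: y=19.7575, sp=2, e=sp−y=-17.7575; I=-10.2325, D=e−e_prev=-29.0325; u=5/4·(-17.7575)+1·(-10.2325)+1/4·(-29.0325)=-39.6875; next y=7/10·19.7575+1·(-39.6875)=-25.85725
n=6: y=-25.85725, sp=2, e=sp−y=27.85725; I=17.62475, D=e−e_prev=45.61475; u=5/4·27.85725+1·17.62475+1/4·45.61475=63.85; next y=7/10·(-25.85725)+1·63.85=45.749925

0 2 5.000 0.000
1 2 -6.000 5.000
2 2 11.000 -2.500
3 2 -15.750 9.250
4 2 26.250 -9.275
5 2 -39.688 19.758
6 2 63.850 -25.857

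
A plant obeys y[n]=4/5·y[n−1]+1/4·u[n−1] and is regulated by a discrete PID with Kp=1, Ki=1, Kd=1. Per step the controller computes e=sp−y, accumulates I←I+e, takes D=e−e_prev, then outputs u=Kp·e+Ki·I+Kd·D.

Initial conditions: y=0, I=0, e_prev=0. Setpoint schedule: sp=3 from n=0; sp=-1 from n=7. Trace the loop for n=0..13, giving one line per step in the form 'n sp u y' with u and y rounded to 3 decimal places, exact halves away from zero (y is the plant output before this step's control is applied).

0 3 9.000 0.000
1 3 2.250 2.250
2 3 4.913 2.363
3 3 3.396 3.118
4 3 3.357 3.343
5 3 2.727 3.514
6 3 2.447 3.493
7 -1 -9.807 3.406
8 -1 -0.901 0.273
9 -1 -4.467 -0.007
10 -1 -2.394 -1.122
11 -1 -2.265 -1.496
12 -1 -1.342 -1.763
13 -1 -0.897 -1.746

(exact arithmetic carried between steps; '≈' marks a value shown rounded to 6 d.p. or computed from one; I and e_prev carry over from the previous line; the table rounds u and y to 3 d.p., halves away from zero)
n=0: y=0, sp=3, e=sp−y=3; I=3, D=e−e_prev=3; u=1·3+1·3+1·3=9; next y=4/5·0+1/4·9=2.25
n=1: y=2.25, sp=3, e=sp−y=0.75; I=3.75, D=e−e_prev=-2.25; u=1·0.75+1·3.75+1·(-2.25)=2.25; next y=4/5·2.25+1/4·2.25=2.3625
n=2: y=2.3625, sp=3, e=sp−y=0.6375; I=4.3875, D=e−e_prev=-0.1125; u=1·0.6375+1·4.3875+1·(-0.1125)=4.9125; next y=4/5·2.3625+1/4·4.9125=3.118125
n=3: y=3.118125, sp=3, e=sp−y=-0.118125; I=4.269375, D=e−e_prev=-0.755625; u=1·(-0.118125)+1·4.269375+1·(-0.755625)=3.395625; next y=4/5·3.118125+1/4·3.395625≈3.343406
n=4: y≈3.343406, sp=3, e=sp−y≈-0.343406; I≈3.925969, D=e−e_prev≈-0.225281; u=1·(-0.343406)+1·3.925969+1·(-0.225281)≈3.357281; next y=4/5·3.343406+1/4·3.357281≈3.514045
n=5: y≈3.514045, sp=3, e=sp−y≈-0.514045; I≈3.411923, D=e−e_prev≈-0.170639; u=1·(-0.514045)+1·3.411923+1·(-0.170639)≈2.727239; next y=4/5·3.514045+1/4·2.727239≈3.493046
n=6: y≈3.493046, sp=3, e=sp−y≈-0.493046; I≈2.918877, D=e−e_prev≈0.020999; u=1·(-0.493046)+1·2.918877+1·0.020999≈2.446831; next y=4/5·3.493046+1/4·2.446831≈3.406144
n=7: y≈3.406144, sp=-1, e=sp−y≈-4.406144; I≈-1.487267, D=e−e_prev≈-3.913098; u=1·(-4.406144)+1·(-1.487267)+1·(-3.913098)≈-9.806510; next y=4/5·3.406144+1/4·(-9.806510)≈0.273288
n=8: y≈0.273288, sp=-1, e=sp−y≈-1.273288; I≈-2.760555, D=e−e_prev≈3.132856; u=1·(-1.273288)+1·(-2.760555)+1·3.132856≈-0.900987; next y=4/5·0.273288+1/4·(-0.900987)≈-0.006616
n=9: y≈-0.006616, sp=-1, e=sp−y≈-0.993384; I≈-3.753939, D=e−e_prev≈0.279904; u=1·(-0.993384)+1·(-3.753939)+1·0.279904≈-4.467418; next y=4/5·(-0.006616)+1/4·(-4.467418)≈-1.122148
n=10: y≈-1.122148, sp=-1, e=sp−y≈0.122148; I≈-3.631791, D=e−e_prev≈1.115531; u=1·0.122148+1·(-3.631791)+1·1.115531≈-2.394112; next y=4/5·(-1.122148)+1/4·(-2.394112)≈-1.496246
n=11: y≈-1.496246, sp=-1, e=sp−y≈0.496246; I≈-3.135545, D=e−e_prev≈0.374099; u=1·0.496246+1·(-3.135545)+1·0.374099≈-2.265200; next y=4/5·(-1.496246)+1/4·(-2.265200)≈-1.763297
n=12: y≈-1.763297, sp=-1, e=sp−y≈0.763297; I≈-2.372248, D=e−e_prev≈0.267051; u=1·0.763297+1·(-2.372248)+1·0.267051≈-1.341900; next y=4/5·(-1.763297)+1/4·(-1.341900)≈-1.746113
n=13: y≈-1.746113, sp=-1, e=sp−y≈0.746113; I≈-1.626135, D=e−e_prev≈-0.017184; u=1·0.746113+1·(-1.626135)+1·(-0.017184)≈-0.897207; next y=4/5·(-1.746113)+1/4·(-0.897207)≈-1.621192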